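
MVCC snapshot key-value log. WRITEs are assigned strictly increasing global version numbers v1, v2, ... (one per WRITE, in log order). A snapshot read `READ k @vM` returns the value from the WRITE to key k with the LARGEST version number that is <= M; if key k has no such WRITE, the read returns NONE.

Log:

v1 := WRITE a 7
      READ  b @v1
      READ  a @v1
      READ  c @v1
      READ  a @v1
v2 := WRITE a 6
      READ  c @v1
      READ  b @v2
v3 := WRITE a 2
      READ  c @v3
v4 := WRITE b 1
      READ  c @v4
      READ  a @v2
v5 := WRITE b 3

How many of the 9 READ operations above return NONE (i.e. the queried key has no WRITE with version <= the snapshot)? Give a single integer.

v1: WRITE a=7  (a history now [(1, 7)])
READ b @v1: history=[] -> no version <= 1 -> NONE
READ a @v1: history=[(1, 7)] -> pick v1 -> 7
READ c @v1: history=[] -> no version <= 1 -> NONE
READ a @v1: history=[(1, 7)] -> pick v1 -> 7
v2: WRITE a=6  (a history now [(1, 7), (2, 6)])
READ c @v1: history=[] -> no version <= 1 -> NONE
READ b @v2: history=[] -> no version <= 2 -> NONE
v3: WRITE a=2  (a history now [(1, 7), (2, 6), (3, 2)])
READ c @v3: history=[] -> no version <= 3 -> NONE
v4: WRITE b=1  (b history now [(4, 1)])
READ c @v4: history=[] -> no version <= 4 -> NONE
READ a @v2: history=[(1, 7), (2, 6), (3, 2)] -> pick v2 -> 6
v5: WRITE b=3  (b history now [(4, 1), (5, 3)])
Read results in order: ['NONE', '7', 'NONE', '7', 'NONE', 'NONE', 'NONE', 'NONE', '6']
NONE count = 6

Answer: 6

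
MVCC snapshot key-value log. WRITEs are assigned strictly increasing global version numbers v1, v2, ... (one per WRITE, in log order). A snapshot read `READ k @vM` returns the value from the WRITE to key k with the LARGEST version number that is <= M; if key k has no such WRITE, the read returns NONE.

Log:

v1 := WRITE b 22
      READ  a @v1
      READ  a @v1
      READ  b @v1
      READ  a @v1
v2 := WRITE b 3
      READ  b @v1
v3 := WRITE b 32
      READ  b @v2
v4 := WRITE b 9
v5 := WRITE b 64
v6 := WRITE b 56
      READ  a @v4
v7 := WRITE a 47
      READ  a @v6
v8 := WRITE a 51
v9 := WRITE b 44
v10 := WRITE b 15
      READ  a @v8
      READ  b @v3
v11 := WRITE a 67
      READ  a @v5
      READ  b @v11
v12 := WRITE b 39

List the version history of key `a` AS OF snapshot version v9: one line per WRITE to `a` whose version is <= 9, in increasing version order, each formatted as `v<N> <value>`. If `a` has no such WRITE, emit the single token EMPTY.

Scan writes for key=a with version <= 9:
  v1 WRITE b 22 -> skip
  v2 WRITE b 3 -> skip
  v3 WRITE b 32 -> skip
  v4 WRITE b 9 -> skip
  v5 WRITE b 64 -> skip
  v6 WRITE b 56 -> skip
  v7 WRITE a 47 -> keep
  v8 WRITE a 51 -> keep
  v9 WRITE b 44 -> skip
  v10 WRITE b 15 -> skip
  v11 WRITE a 67 -> drop (> snap)
  v12 WRITE b 39 -> skip
Collected: [(7, 47), (8, 51)]

Answer: v7 47
v8 51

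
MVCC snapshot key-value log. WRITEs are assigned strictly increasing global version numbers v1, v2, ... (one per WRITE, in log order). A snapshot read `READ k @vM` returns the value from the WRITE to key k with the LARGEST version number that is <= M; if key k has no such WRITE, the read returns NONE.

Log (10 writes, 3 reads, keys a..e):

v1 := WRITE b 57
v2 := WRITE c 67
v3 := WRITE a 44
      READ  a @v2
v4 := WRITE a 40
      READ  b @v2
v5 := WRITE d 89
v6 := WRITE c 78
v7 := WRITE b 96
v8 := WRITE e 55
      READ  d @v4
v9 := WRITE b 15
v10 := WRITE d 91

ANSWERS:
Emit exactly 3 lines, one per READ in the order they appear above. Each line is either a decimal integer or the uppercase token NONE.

v1: WRITE b=57  (b history now [(1, 57)])
v2: WRITE c=67  (c history now [(2, 67)])
v3: WRITE a=44  (a history now [(3, 44)])
READ a @v2: history=[(3, 44)] -> no version <= 2 -> NONE
v4: WRITE a=40  (a history now [(3, 44), (4, 40)])
READ b @v2: history=[(1, 57)] -> pick v1 -> 57
v5: WRITE d=89  (d history now [(5, 89)])
v6: WRITE c=78  (c history now [(2, 67), (6, 78)])
v7: WRITE b=96  (b history now [(1, 57), (7, 96)])
v8: WRITE e=55  (e history now [(8, 55)])
READ d @v4: history=[(5, 89)] -> no version <= 4 -> NONE
v9: WRITE b=15  (b history now [(1, 57), (7, 96), (9, 15)])
v10: WRITE d=91  (d history now [(5, 89), (10, 91)])

Answer: NONE
57
NONE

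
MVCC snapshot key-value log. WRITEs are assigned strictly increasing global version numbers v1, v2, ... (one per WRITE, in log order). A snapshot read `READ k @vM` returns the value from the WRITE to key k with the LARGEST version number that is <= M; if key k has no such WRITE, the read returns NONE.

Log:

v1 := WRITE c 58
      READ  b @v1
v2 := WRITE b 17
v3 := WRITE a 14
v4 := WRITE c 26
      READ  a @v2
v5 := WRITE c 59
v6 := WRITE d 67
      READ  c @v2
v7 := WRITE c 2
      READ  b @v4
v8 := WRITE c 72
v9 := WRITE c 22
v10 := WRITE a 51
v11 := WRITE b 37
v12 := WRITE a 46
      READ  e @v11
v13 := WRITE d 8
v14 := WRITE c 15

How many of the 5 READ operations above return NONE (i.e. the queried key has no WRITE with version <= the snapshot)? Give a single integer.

Answer: 3

Derivation:
v1: WRITE c=58  (c history now [(1, 58)])
READ b @v1: history=[] -> no version <= 1 -> NONE
v2: WRITE b=17  (b history now [(2, 17)])
v3: WRITE a=14  (a history now [(3, 14)])
v4: WRITE c=26  (c history now [(1, 58), (4, 26)])
READ a @v2: history=[(3, 14)] -> no version <= 2 -> NONE
v5: WRITE c=59  (c history now [(1, 58), (4, 26), (5, 59)])
v6: WRITE d=67  (d history now [(6, 67)])
READ c @v2: history=[(1, 58), (4, 26), (5, 59)] -> pick v1 -> 58
v7: WRITE c=2  (c history now [(1, 58), (4, 26), (5, 59), (7, 2)])
READ b @v4: history=[(2, 17)] -> pick v2 -> 17
v8: WRITE c=72  (c history now [(1, 58), (4, 26), (5, 59), (7, 2), (8, 72)])
v9: WRITE c=22  (c history now [(1, 58), (4, 26), (5, 59), (7, 2), (8, 72), (9, 22)])
v10: WRITE a=51  (a history now [(3, 14), (10, 51)])
v11: WRITE b=37  (b history now [(2, 17), (11, 37)])
v12: WRITE a=46  (a history now [(3, 14), (10, 51), (12, 46)])
READ e @v11: history=[] -> no version <= 11 -> NONE
v13: WRITE d=8  (d history now [(6, 67), (13, 8)])
v14: WRITE c=15  (c history now [(1, 58), (4, 26), (5, 59), (7, 2), (8, 72), (9, 22), (14, 15)])
Read results in order: ['NONE', 'NONE', '58', '17', 'NONE']
NONE count = 3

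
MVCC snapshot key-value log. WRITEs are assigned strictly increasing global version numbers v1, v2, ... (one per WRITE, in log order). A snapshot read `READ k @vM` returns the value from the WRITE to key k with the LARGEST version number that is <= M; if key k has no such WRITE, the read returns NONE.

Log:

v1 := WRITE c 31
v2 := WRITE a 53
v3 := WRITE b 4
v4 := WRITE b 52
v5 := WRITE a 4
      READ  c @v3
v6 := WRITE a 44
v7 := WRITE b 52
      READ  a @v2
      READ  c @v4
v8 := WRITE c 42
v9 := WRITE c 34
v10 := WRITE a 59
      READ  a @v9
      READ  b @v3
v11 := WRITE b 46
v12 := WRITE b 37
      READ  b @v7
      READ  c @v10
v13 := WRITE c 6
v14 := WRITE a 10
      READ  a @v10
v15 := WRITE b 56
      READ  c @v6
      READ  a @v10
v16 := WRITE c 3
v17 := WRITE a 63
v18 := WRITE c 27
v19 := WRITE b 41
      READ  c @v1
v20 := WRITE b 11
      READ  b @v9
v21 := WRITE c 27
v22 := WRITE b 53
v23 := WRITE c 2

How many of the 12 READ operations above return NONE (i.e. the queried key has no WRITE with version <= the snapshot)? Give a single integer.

v1: WRITE c=31  (c history now [(1, 31)])
v2: WRITE a=53  (a history now [(2, 53)])
v3: WRITE b=4  (b history now [(3, 4)])
v4: WRITE b=52  (b history now [(3, 4), (4, 52)])
v5: WRITE a=4  (a history now [(2, 53), (5, 4)])
READ c @v3: history=[(1, 31)] -> pick v1 -> 31
v6: WRITE a=44  (a history now [(2, 53), (5, 4), (6, 44)])
v7: WRITE b=52  (b history now [(3, 4), (4, 52), (7, 52)])
READ a @v2: history=[(2, 53), (5, 4), (6, 44)] -> pick v2 -> 53
READ c @v4: history=[(1, 31)] -> pick v1 -> 31
v8: WRITE c=42  (c history now [(1, 31), (8, 42)])
v9: WRITE c=34  (c history now [(1, 31), (8, 42), (9, 34)])
v10: WRITE a=59  (a history now [(2, 53), (5, 4), (6, 44), (10, 59)])
READ a @v9: history=[(2, 53), (5, 4), (6, 44), (10, 59)] -> pick v6 -> 44
READ b @v3: history=[(3, 4), (4, 52), (7, 52)] -> pick v3 -> 4
v11: WRITE b=46  (b history now [(3, 4), (4, 52), (7, 52), (11, 46)])
v12: WRITE b=37  (b history now [(3, 4), (4, 52), (7, 52), (11, 46), (12, 37)])
READ b @v7: history=[(3, 4), (4, 52), (7, 52), (11, 46), (12, 37)] -> pick v7 -> 52
READ c @v10: history=[(1, 31), (8, 42), (9, 34)] -> pick v9 -> 34
v13: WRITE c=6  (c history now [(1, 31), (8, 42), (9, 34), (13, 6)])
v14: WRITE a=10  (a history now [(2, 53), (5, 4), (6, 44), (10, 59), (14, 10)])
READ a @v10: history=[(2, 53), (5, 4), (6, 44), (10, 59), (14, 10)] -> pick v10 -> 59
v15: WRITE b=56  (b history now [(3, 4), (4, 52), (7, 52), (11, 46), (12, 37), (15, 56)])
READ c @v6: history=[(1, 31), (8, 42), (9, 34), (13, 6)] -> pick v1 -> 31
READ a @v10: history=[(2, 53), (5, 4), (6, 44), (10, 59), (14, 10)] -> pick v10 -> 59
v16: WRITE c=3  (c history now [(1, 31), (8, 42), (9, 34), (13, 6), (16, 3)])
v17: WRITE a=63  (a history now [(2, 53), (5, 4), (6, 44), (10, 59), (14, 10), (17, 63)])
v18: WRITE c=27  (c history now [(1, 31), (8, 42), (9, 34), (13, 6), (16, 3), (18, 27)])
v19: WRITE b=41  (b history now [(3, 4), (4, 52), (7, 52), (11, 46), (12, 37), (15, 56), (19, 41)])
READ c @v1: history=[(1, 31), (8, 42), (9, 34), (13, 6), (16, 3), (18, 27)] -> pick v1 -> 31
v20: WRITE b=11  (b history now [(3, 4), (4, 52), (7, 52), (11, 46), (12, 37), (15, 56), (19, 41), (20, 11)])
READ b @v9: history=[(3, 4), (4, 52), (7, 52), (11, 46), (12, 37), (15, 56), (19, 41), (20, 11)] -> pick v7 -> 52
v21: WRITE c=27  (c history now [(1, 31), (8, 42), (9, 34), (13, 6), (16, 3), (18, 27), (21, 27)])
v22: WRITE b=53  (b history now [(3, 4), (4, 52), (7, 52), (11, 46), (12, 37), (15, 56), (19, 41), (20, 11), (22, 53)])
v23: WRITE c=2  (c history now [(1, 31), (8, 42), (9, 34), (13, 6), (16, 3), (18, 27), (21, 27), (23, 2)])
Read results in order: ['31', '53', '31', '44', '4', '52', '34', '59', '31', '59', '31', '52']
NONE count = 0

Answer: 0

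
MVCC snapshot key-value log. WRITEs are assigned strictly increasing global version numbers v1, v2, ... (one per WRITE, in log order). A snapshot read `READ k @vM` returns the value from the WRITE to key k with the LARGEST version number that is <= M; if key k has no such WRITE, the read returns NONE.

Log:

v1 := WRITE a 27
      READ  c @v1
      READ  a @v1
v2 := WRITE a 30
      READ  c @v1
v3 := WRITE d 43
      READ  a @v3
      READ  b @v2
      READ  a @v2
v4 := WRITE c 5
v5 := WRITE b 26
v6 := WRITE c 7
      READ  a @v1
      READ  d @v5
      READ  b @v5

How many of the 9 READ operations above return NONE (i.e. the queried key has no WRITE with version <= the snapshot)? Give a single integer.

Answer: 3

Derivation:
v1: WRITE a=27  (a history now [(1, 27)])
READ c @v1: history=[] -> no version <= 1 -> NONE
READ a @v1: history=[(1, 27)] -> pick v1 -> 27
v2: WRITE a=30  (a history now [(1, 27), (2, 30)])
READ c @v1: history=[] -> no version <= 1 -> NONE
v3: WRITE d=43  (d history now [(3, 43)])
READ a @v3: history=[(1, 27), (2, 30)] -> pick v2 -> 30
READ b @v2: history=[] -> no version <= 2 -> NONE
READ a @v2: history=[(1, 27), (2, 30)] -> pick v2 -> 30
v4: WRITE c=5  (c history now [(4, 5)])
v5: WRITE b=26  (b history now [(5, 26)])
v6: WRITE c=7  (c history now [(4, 5), (6, 7)])
READ a @v1: history=[(1, 27), (2, 30)] -> pick v1 -> 27
READ d @v5: history=[(3, 43)] -> pick v3 -> 43
READ b @v5: history=[(5, 26)] -> pick v5 -> 26
Read results in order: ['NONE', '27', 'NONE', '30', 'NONE', '30', '27', '43', '26']
NONE count = 3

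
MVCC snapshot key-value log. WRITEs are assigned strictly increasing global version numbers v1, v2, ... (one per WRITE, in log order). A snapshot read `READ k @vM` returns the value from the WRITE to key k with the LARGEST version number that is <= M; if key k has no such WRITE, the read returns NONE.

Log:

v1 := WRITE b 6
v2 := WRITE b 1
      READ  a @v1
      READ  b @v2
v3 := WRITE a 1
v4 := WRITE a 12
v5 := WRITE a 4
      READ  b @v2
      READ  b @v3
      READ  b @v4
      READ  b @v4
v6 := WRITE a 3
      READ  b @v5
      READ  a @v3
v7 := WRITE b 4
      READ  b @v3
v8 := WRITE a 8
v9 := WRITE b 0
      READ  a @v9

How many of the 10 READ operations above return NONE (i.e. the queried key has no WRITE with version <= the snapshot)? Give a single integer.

v1: WRITE b=6  (b history now [(1, 6)])
v2: WRITE b=1  (b history now [(1, 6), (2, 1)])
READ a @v1: history=[] -> no version <= 1 -> NONE
READ b @v2: history=[(1, 6), (2, 1)] -> pick v2 -> 1
v3: WRITE a=1  (a history now [(3, 1)])
v4: WRITE a=12  (a history now [(3, 1), (4, 12)])
v5: WRITE a=4  (a history now [(3, 1), (4, 12), (5, 4)])
READ b @v2: history=[(1, 6), (2, 1)] -> pick v2 -> 1
READ b @v3: history=[(1, 6), (2, 1)] -> pick v2 -> 1
READ b @v4: history=[(1, 6), (2, 1)] -> pick v2 -> 1
READ b @v4: history=[(1, 6), (2, 1)] -> pick v2 -> 1
v6: WRITE a=3  (a history now [(3, 1), (4, 12), (5, 4), (6, 3)])
READ b @v5: history=[(1, 6), (2, 1)] -> pick v2 -> 1
READ a @v3: history=[(3, 1), (4, 12), (5, 4), (6, 3)] -> pick v3 -> 1
v7: WRITE b=4  (b history now [(1, 6), (2, 1), (7, 4)])
READ b @v3: history=[(1, 6), (2, 1), (7, 4)] -> pick v2 -> 1
v8: WRITE a=8  (a history now [(3, 1), (4, 12), (5, 4), (6, 3), (8, 8)])
v9: WRITE b=0  (b history now [(1, 6), (2, 1), (7, 4), (9, 0)])
READ a @v9: history=[(3, 1), (4, 12), (5, 4), (6, 3), (8, 8)] -> pick v8 -> 8
Read results in order: ['NONE', '1', '1', '1', '1', '1', '1', '1', '1', '8']
NONE count = 1

Answer: 1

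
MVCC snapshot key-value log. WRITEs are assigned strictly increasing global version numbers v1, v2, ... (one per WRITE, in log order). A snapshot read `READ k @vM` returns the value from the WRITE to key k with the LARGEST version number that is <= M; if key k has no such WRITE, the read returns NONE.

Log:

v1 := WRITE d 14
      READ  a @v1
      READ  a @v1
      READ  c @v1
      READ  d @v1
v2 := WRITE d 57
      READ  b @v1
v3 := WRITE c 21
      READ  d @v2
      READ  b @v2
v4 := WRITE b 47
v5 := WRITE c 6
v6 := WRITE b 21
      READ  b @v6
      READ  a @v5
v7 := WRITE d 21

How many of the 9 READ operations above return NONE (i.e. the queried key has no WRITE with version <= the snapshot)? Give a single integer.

v1: WRITE d=14  (d history now [(1, 14)])
READ a @v1: history=[] -> no version <= 1 -> NONE
READ a @v1: history=[] -> no version <= 1 -> NONE
READ c @v1: history=[] -> no version <= 1 -> NONE
READ d @v1: history=[(1, 14)] -> pick v1 -> 14
v2: WRITE d=57  (d history now [(1, 14), (2, 57)])
READ b @v1: history=[] -> no version <= 1 -> NONE
v3: WRITE c=21  (c history now [(3, 21)])
READ d @v2: history=[(1, 14), (2, 57)] -> pick v2 -> 57
READ b @v2: history=[] -> no version <= 2 -> NONE
v4: WRITE b=47  (b history now [(4, 47)])
v5: WRITE c=6  (c history now [(3, 21), (5, 6)])
v6: WRITE b=21  (b history now [(4, 47), (6, 21)])
READ b @v6: history=[(4, 47), (6, 21)] -> pick v6 -> 21
READ a @v5: history=[] -> no version <= 5 -> NONE
v7: WRITE d=21  (d history now [(1, 14), (2, 57), (7, 21)])
Read results in order: ['NONE', 'NONE', 'NONE', '14', 'NONE', '57', 'NONE', '21', 'NONE']
NONE count = 6

Answer: 6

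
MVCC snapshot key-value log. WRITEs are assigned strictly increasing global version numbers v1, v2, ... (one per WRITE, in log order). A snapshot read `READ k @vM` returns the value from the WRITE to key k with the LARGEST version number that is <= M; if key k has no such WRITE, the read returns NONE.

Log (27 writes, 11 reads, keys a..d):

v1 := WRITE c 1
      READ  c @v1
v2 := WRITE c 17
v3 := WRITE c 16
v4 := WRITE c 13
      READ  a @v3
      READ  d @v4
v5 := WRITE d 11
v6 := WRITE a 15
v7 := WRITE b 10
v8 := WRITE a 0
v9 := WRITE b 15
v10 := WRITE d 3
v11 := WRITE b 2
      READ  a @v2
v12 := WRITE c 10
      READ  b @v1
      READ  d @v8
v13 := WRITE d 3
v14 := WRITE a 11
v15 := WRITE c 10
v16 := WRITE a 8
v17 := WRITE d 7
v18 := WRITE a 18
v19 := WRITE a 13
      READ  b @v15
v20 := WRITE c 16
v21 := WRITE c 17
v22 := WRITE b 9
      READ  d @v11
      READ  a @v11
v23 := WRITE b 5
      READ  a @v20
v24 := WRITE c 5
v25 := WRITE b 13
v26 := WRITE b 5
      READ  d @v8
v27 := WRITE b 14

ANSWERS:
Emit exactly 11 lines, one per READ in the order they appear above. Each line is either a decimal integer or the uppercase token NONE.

Answer: 1
NONE
NONE
NONE
NONE
11
2
3
0
13
11

Derivation:
v1: WRITE c=1  (c history now [(1, 1)])
READ c @v1: history=[(1, 1)] -> pick v1 -> 1
v2: WRITE c=17  (c history now [(1, 1), (2, 17)])
v3: WRITE c=16  (c history now [(1, 1), (2, 17), (3, 16)])
v4: WRITE c=13  (c history now [(1, 1), (2, 17), (3, 16), (4, 13)])
READ a @v3: history=[] -> no version <= 3 -> NONE
READ d @v4: history=[] -> no version <= 4 -> NONE
v5: WRITE d=11  (d history now [(5, 11)])
v6: WRITE a=15  (a history now [(6, 15)])
v7: WRITE b=10  (b history now [(7, 10)])
v8: WRITE a=0  (a history now [(6, 15), (8, 0)])
v9: WRITE b=15  (b history now [(7, 10), (9, 15)])
v10: WRITE d=3  (d history now [(5, 11), (10, 3)])
v11: WRITE b=2  (b history now [(7, 10), (9, 15), (11, 2)])
READ a @v2: history=[(6, 15), (8, 0)] -> no version <= 2 -> NONE
v12: WRITE c=10  (c history now [(1, 1), (2, 17), (3, 16), (4, 13), (12, 10)])
READ b @v1: history=[(7, 10), (9, 15), (11, 2)] -> no version <= 1 -> NONE
READ d @v8: history=[(5, 11), (10, 3)] -> pick v5 -> 11
v13: WRITE d=3  (d history now [(5, 11), (10, 3), (13, 3)])
v14: WRITE a=11  (a history now [(6, 15), (8, 0), (14, 11)])
v15: WRITE c=10  (c history now [(1, 1), (2, 17), (3, 16), (4, 13), (12, 10), (15, 10)])
v16: WRITE a=8  (a history now [(6, 15), (8, 0), (14, 11), (16, 8)])
v17: WRITE d=7  (d history now [(5, 11), (10, 3), (13, 3), (17, 7)])
v18: WRITE a=18  (a history now [(6, 15), (8, 0), (14, 11), (16, 8), (18, 18)])
v19: WRITE a=13  (a history now [(6, 15), (8, 0), (14, 11), (16, 8), (18, 18), (19, 13)])
READ b @v15: history=[(7, 10), (9, 15), (11, 2)] -> pick v11 -> 2
v20: WRITE c=16  (c history now [(1, 1), (2, 17), (3, 16), (4, 13), (12, 10), (15, 10), (20, 16)])
v21: WRITE c=17  (c history now [(1, 1), (2, 17), (3, 16), (4, 13), (12, 10), (15, 10), (20, 16), (21, 17)])
v22: WRITE b=9  (b history now [(7, 10), (9, 15), (11, 2), (22, 9)])
READ d @v11: history=[(5, 11), (10, 3), (13, 3), (17, 7)] -> pick v10 -> 3
READ a @v11: history=[(6, 15), (8, 0), (14, 11), (16, 8), (18, 18), (19, 13)] -> pick v8 -> 0
v23: WRITE b=5  (b history now [(7, 10), (9, 15), (11, 2), (22, 9), (23, 5)])
READ a @v20: history=[(6, 15), (8, 0), (14, 11), (16, 8), (18, 18), (19, 13)] -> pick v19 -> 13
v24: WRITE c=5  (c history now [(1, 1), (2, 17), (3, 16), (4, 13), (12, 10), (15, 10), (20, 16), (21, 17), (24, 5)])
v25: WRITE b=13  (b history now [(7, 10), (9, 15), (11, 2), (22, 9), (23, 5), (25, 13)])
v26: WRITE b=5  (b history now [(7, 10), (9, 15), (11, 2), (22, 9), (23, 5), (25, 13), (26, 5)])
READ d @v8: history=[(5, 11), (10, 3), (13, 3), (17, 7)] -> pick v5 -> 11
v27: WRITE b=14  (b history now [(7, 10), (9, 15), (11, 2), (22, 9), (23, 5), (25, 13), (26, 5), (27, 14)])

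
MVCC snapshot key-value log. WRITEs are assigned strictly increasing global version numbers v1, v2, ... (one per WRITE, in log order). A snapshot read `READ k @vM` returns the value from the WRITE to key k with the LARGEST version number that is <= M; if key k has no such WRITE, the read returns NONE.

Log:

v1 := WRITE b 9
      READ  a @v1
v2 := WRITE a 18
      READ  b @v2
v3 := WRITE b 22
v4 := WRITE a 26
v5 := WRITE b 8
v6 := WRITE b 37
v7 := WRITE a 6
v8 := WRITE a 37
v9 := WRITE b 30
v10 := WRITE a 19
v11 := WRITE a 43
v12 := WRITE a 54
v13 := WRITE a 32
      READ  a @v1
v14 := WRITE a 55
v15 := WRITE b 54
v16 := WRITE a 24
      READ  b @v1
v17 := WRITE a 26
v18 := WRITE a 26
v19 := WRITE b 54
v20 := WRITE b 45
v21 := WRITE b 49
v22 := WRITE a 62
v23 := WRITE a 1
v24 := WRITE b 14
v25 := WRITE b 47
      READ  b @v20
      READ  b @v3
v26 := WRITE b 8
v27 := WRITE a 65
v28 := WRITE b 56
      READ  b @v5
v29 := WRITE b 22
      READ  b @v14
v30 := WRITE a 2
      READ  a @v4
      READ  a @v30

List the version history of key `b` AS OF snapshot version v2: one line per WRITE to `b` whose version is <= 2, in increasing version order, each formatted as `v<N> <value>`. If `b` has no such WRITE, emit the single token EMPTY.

Answer: v1 9

Derivation:
Scan writes for key=b with version <= 2:
  v1 WRITE b 9 -> keep
  v2 WRITE a 18 -> skip
  v3 WRITE b 22 -> drop (> snap)
  v4 WRITE a 26 -> skip
  v5 WRITE b 8 -> drop (> snap)
  v6 WRITE b 37 -> drop (> snap)
  v7 WRITE a 6 -> skip
  v8 WRITE a 37 -> skip
  v9 WRITE b 30 -> drop (> snap)
  v10 WRITE a 19 -> skip
  v11 WRITE a 43 -> skip
  v12 WRITE a 54 -> skip
  v13 WRITE a 32 -> skip
  v14 WRITE a 55 -> skip
  v15 WRITE b 54 -> drop (> snap)
  v16 WRITE a 24 -> skip
  v17 WRITE a 26 -> skip
  v18 WRITE a 26 -> skip
  v19 WRITE b 54 -> drop (> snap)
  v20 WRITE b 45 -> drop (> snap)
  v21 WRITE b 49 -> drop (> snap)
  v22 WRITE a 62 -> skip
  v23 WRITE a 1 -> skip
  v24 WRITE b 14 -> drop (> snap)
  v25 WRITE b 47 -> drop (> snap)
  v26 WRITE b 8 -> drop (> snap)
  v27 WRITE a 65 -> skip
  v28 WRITE b 56 -> drop (> snap)
  v29 WRITE b 22 -> drop (> snap)
  v30 WRITE a 2 -> skip
Collected: [(1, 9)]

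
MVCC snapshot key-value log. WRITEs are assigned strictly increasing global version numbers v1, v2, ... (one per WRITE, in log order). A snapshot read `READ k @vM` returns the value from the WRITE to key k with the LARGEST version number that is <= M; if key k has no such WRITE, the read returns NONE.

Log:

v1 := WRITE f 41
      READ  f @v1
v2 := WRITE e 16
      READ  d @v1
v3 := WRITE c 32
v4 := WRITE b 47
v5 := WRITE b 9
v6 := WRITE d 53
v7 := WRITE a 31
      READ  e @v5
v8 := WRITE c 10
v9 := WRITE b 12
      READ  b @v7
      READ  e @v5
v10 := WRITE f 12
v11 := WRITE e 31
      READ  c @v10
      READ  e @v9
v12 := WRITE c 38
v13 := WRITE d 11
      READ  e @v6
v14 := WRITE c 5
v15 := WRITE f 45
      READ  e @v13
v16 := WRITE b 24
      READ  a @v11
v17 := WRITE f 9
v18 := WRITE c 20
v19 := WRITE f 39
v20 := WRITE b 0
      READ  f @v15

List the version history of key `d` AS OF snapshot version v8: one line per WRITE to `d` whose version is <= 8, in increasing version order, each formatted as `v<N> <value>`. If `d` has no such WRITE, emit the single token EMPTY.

Answer: v6 53

Derivation:
Scan writes for key=d with version <= 8:
  v1 WRITE f 41 -> skip
  v2 WRITE e 16 -> skip
  v3 WRITE c 32 -> skip
  v4 WRITE b 47 -> skip
  v5 WRITE b 9 -> skip
  v6 WRITE d 53 -> keep
  v7 WRITE a 31 -> skip
  v8 WRITE c 10 -> skip
  v9 WRITE b 12 -> skip
  v10 WRITE f 12 -> skip
  v11 WRITE e 31 -> skip
  v12 WRITE c 38 -> skip
  v13 WRITE d 11 -> drop (> snap)
  v14 WRITE c 5 -> skip
  v15 WRITE f 45 -> skip
  v16 WRITE b 24 -> skip
  v17 WRITE f 9 -> skip
  v18 WRITE c 20 -> skip
  v19 WRITE f 39 -> skip
  v20 WRITE b 0 -> skip
Collected: [(6, 53)]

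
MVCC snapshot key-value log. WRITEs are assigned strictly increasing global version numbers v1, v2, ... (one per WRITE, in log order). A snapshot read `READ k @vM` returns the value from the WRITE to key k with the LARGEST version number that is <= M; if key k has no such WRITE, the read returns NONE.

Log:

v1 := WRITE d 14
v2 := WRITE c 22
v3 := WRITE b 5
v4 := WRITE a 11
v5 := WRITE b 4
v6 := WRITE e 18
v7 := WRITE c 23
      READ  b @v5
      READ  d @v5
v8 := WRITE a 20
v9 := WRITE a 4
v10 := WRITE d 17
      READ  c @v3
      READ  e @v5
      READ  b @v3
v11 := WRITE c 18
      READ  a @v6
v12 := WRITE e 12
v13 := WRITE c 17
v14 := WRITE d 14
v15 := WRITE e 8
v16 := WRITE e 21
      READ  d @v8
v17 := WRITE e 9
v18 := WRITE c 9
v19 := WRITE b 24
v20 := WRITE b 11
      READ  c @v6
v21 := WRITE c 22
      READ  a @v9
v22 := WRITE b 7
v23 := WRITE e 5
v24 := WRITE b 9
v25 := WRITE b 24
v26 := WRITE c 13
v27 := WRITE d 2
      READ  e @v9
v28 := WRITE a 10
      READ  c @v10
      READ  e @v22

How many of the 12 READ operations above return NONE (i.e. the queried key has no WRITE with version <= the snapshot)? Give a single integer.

v1: WRITE d=14  (d history now [(1, 14)])
v2: WRITE c=22  (c history now [(2, 22)])
v3: WRITE b=5  (b history now [(3, 5)])
v4: WRITE a=11  (a history now [(4, 11)])
v5: WRITE b=4  (b history now [(3, 5), (5, 4)])
v6: WRITE e=18  (e history now [(6, 18)])
v7: WRITE c=23  (c history now [(2, 22), (7, 23)])
READ b @v5: history=[(3, 5), (5, 4)] -> pick v5 -> 4
READ d @v5: history=[(1, 14)] -> pick v1 -> 14
v8: WRITE a=20  (a history now [(4, 11), (8, 20)])
v9: WRITE a=4  (a history now [(4, 11), (8, 20), (9, 4)])
v10: WRITE d=17  (d history now [(1, 14), (10, 17)])
READ c @v3: history=[(2, 22), (7, 23)] -> pick v2 -> 22
READ e @v5: history=[(6, 18)] -> no version <= 5 -> NONE
READ b @v3: history=[(3, 5), (5, 4)] -> pick v3 -> 5
v11: WRITE c=18  (c history now [(2, 22), (7, 23), (11, 18)])
READ a @v6: history=[(4, 11), (8, 20), (9, 4)] -> pick v4 -> 11
v12: WRITE e=12  (e history now [(6, 18), (12, 12)])
v13: WRITE c=17  (c history now [(2, 22), (7, 23), (11, 18), (13, 17)])
v14: WRITE d=14  (d history now [(1, 14), (10, 17), (14, 14)])
v15: WRITE e=8  (e history now [(6, 18), (12, 12), (15, 8)])
v16: WRITE e=21  (e history now [(6, 18), (12, 12), (15, 8), (16, 21)])
READ d @v8: history=[(1, 14), (10, 17), (14, 14)] -> pick v1 -> 14
v17: WRITE e=9  (e history now [(6, 18), (12, 12), (15, 8), (16, 21), (17, 9)])
v18: WRITE c=9  (c history now [(2, 22), (7, 23), (11, 18), (13, 17), (18, 9)])
v19: WRITE b=24  (b history now [(3, 5), (5, 4), (19, 24)])
v20: WRITE b=11  (b history now [(3, 5), (5, 4), (19, 24), (20, 11)])
READ c @v6: history=[(2, 22), (7, 23), (11, 18), (13, 17), (18, 9)] -> pick v2 -> 22
v21: WRITE c=22  (c history now [(2, 22), (7, 23), (11, 18), (13, 17), (18, 9), (21, 22)])
READ a @v9: history=[(4, 11), (8, 20), (9, 4)] -> pick v9 -> 4
v22: WRITE b=7  (b history now [(3, 5), (5, 4), (19, 24), (20, 11), (22, 7)])
v23: WRITE e=5  (e history now [(6, 18), (12, 12), (15, 8), (16, 21), (17, 9), (23, 5)])
v24: WRITE b=9  (b history now [(3, 5), (5, 4), (19, 24), (20, 11), (22, 7), (24, 9)])
v25: WRITE b=24  (b history now [(3, 5), (5, 4), (19, 24), (20, 11), (22, 7), (24, 9), (25, 24)])
v26: WRITE c=13  (c history now [(2, 22), (7, 23), (11, 18), (13, 17), (18, 9), (21, 22), (26, 13)])
v27: WRITE d=2  (d history now [(1, 14), (10, 17), (14, 14), (27, 2)])
READ e @v9: history=[(6, 18), (12, 12), (15, 8), (16, 21), (17, 9), (23, 5)] -> pick v6 -> 18
v28: WRITE a=10  (a history now [(4, 11), (8, 20), (9, 4), (28, 10)])
READ c @v10: history=[(2, 22), (7, 23), (11, 18), (13, 17), (18, 9), (21, 22), (26, 13)] -> pick v7 -> 23
READ e @v22: history=[(6, 18), (12, 12), (15, 8), (16, 21), (17, 9), (23, 5)] -> pick v17 -> 9
Read results in order: ['4', '14', '22', 'NONE', '5', '11', '14', '22', '4', '18', '23', '9']
NONE count = 1

Answer: 1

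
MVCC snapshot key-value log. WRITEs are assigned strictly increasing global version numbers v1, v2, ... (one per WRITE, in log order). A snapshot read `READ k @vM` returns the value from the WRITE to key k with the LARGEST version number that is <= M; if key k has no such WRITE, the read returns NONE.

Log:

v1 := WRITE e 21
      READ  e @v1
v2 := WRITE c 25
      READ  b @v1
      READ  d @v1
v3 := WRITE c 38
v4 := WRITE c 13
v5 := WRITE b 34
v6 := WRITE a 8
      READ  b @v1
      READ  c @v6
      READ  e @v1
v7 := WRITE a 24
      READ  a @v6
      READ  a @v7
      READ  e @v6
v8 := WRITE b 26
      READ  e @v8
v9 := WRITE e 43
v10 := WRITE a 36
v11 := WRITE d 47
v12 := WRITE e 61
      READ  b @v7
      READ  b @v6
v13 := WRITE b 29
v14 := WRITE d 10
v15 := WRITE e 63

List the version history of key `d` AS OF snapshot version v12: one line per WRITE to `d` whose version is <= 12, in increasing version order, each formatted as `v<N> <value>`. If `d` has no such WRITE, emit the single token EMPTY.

Answer: v11 47

Derivation:
Scan writes for key=d with version <= 12:
  v1 WRITE e 21 -> skip
  v2 WRITE c 25 -> skip
  v3 WRITE c 38 -> skip
  v4 WRITE c 13 -> skip
  v5 WRITE b 34 -> skip
  v6 WRITE a 8 -> skip
  v7 WRITE a 24 -> skip
  v8 WRITE b 26 -> skip
  v9 WRITE e 43 -> skip
  v10 WRITE a 36 -> skip
  v11 WRITE d 47 -> keep
  v12 WRITE e 61 -> skip
  v13 WRITE b 29 -> skip
  v14 WRITE d 10 -> drop (> snap)
  v15 WRITE e 63 -> skip
Collected: [(11, 47)]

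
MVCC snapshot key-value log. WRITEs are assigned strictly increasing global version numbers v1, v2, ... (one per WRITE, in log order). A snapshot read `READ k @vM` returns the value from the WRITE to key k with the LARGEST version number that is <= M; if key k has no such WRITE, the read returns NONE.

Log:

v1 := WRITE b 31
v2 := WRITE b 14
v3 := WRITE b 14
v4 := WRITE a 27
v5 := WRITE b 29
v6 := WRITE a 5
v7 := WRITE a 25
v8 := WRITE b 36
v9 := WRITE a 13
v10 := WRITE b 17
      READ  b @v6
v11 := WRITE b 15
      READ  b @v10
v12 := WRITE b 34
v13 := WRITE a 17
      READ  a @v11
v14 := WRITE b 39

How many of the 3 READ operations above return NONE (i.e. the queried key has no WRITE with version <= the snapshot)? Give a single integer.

Answer: 0

Derivation:
v1: WRITE b=31  (b history now [(1, 31)])
v2: WRITE b=14  (b history now [(1, 31), (2, 14)])
v3: WRITE b=14  (b history now [(1, 31), (2, 14), (3, 14)])
v4: WRITE a=27  (a history now [(4, 27)])
v5: WRITE b=29  (b history now [(1, 31), (2, 14), (3, 14), (5, 29)])
v6: WRITE a=5  (a history now [(4, 27), (6, 5)])
v7: WRITE a=25  (a history now [(4, 27), (6, 5), (7, 25)])
v8: WRITE b=36  (b history now [(1, 31), (2, 14), (3, 14), (5, 29), (8, 36)])
v9: WRITE a=13  (a history now [(4, 27), (6, 5), (7, 25), (9, 13)])
v10: WRITE b=17  (b history now [(1, 31), (2, 14), (3, 14), (5, 29), (8, 36), (10, 17)])
READ b @v6: history=[(1, 31), (2, 14), (3, 14), (5, 29), (8, 36), (10, 17)] -> pick v5 -> 29
v11: WRITE b=15  (b history now [(1, 31), (2, 14), (3, 14), (5, 29), (8, 36), (10, 17), (11, 15)])
READ b @v10: history=[(1, 31), (2, 14), (3, 14), (5, 29), (8, 36), (10, 17), (11, 15)] -> pick v10 -> 17
v12: WRITE b=34  (b history now [(1, 31), (2, 14), (3, 14), (5, 29), (8, 36), (10, 17), (11, 15), (12, 34)])
v13: WRITE a=17  (a history now [(4, 27), (6, 5), (7, 25), (9, 13), (13, 17)])
READ a @v11: history=[(4, 27), (6, 5), (7, 25), (9, 13), (13, 17)] -> pick v9 -> 13
v14: WRITE b=39  (b history now [(1, 31), (2, 14), (3, 14), (5, 29), (8, 36), (10, 17), (11, 15), (12, 34), (14, 39)])
Read results in order: ['29', '17', '13']
NONE count = 0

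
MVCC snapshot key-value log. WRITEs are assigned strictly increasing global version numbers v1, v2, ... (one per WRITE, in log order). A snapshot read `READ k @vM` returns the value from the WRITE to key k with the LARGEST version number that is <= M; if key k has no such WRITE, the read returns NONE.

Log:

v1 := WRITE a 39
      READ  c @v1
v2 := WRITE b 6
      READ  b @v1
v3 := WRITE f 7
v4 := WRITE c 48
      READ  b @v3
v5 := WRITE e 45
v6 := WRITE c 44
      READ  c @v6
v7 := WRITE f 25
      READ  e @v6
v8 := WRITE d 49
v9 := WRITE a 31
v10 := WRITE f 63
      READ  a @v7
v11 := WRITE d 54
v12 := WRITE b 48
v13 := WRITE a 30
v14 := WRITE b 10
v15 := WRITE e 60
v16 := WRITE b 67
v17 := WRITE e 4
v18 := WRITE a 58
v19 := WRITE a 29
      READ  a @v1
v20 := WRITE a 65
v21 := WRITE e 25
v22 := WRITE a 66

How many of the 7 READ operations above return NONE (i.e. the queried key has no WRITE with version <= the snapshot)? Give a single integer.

Answer: 2

Derivation:
v1: WRITE a=39  (a history now [(1, 39)])
READ c @v1: history=[] -> no version <= 1 -> NONE
v2: WRITE b=6  (b history now [(2, 6)])
READ b @v1: history=[(2, 6)] -> no version <= 1 -> NONE
v3: WRITE f=7  (f history now [(3, 7)])
v4: WRITE c=48  (c history now [(4, 48)])
READ b @v3: history=[(2, 6)] -> pick v2 -> 6
v5: WRITE e=45  (e history now [(5, 45)])
v6: WRITE c=44  (c history now [(4, 48), (6, 44)])
READ c @v6: history=[(4, 48), (6, 44)] -> pick v6 -> 44
v7: WRITE f=25  (f history now [(3, 7), (7, 25)])
READ e @v6: history=[(5, 45)] -> pick v5 -> 45
v8: WRITE d=49  (d history now [(8, 49)])
v9: WRITE a=31  (a history now [(1, 39), (9, 31)])
v10: WRITE f=63  (f history now [(3, 7), (7, 25), (10, 63)])
READ a @v7: history=[(1, 39), (9, 31)] -> pick v1 -> 39
v11: WRITE d=54  (d history now [(8, 49), (11, 54)])
v12: WRITE b=48  (b history now [(2, 6), (12, 48)])
v13: WRITE a=30  (a history now [(1, 39), (9, 31), (13, 30)])
v14: WRITE b=10  (b history now [(2, 6), (12, 48), (14, 10)])
v15: WRITE e=60  (e history now [(5, 45), (15, 60)])
v16: WRITE b=67  (b history now [(2, 6), (12, 48), (14, 10), (16, 67)])
v17: WRITE e=4  (e history now [(5, 45), (15, 60), (17, 4)])
v18: WRITE a=58  (a history now [(1, 39), (9, 31), (13, 30), (18, 58)])
v19: WRITE a=29  (a history now [(1, 39), (9, 31), (13, 30), (18, 58), (19, 29)])
READ a @v1: history=[(1, 39), (9, 31), (13, 30), (18, 58), (19, 29)] -> pick v1 -> 39
v20: WRITE a=65  (a history now [(1, 39), (9, 31), (13, 30), (18, 58), (19, 29), (20, 65)])
v21: WRITE e=25  (e history now [(5, 45), (15, 60), (17, 4), (21, 25)])
v22: WRITE a=66  (a history now [(1, 39), (9, 31), (13, 30), (18, 58), (19, 29), (20, 65), (22, 66)])
Read results in order: ['NONE', 'NONE', '6', '44', '45', '39', '39']
NONE count = 2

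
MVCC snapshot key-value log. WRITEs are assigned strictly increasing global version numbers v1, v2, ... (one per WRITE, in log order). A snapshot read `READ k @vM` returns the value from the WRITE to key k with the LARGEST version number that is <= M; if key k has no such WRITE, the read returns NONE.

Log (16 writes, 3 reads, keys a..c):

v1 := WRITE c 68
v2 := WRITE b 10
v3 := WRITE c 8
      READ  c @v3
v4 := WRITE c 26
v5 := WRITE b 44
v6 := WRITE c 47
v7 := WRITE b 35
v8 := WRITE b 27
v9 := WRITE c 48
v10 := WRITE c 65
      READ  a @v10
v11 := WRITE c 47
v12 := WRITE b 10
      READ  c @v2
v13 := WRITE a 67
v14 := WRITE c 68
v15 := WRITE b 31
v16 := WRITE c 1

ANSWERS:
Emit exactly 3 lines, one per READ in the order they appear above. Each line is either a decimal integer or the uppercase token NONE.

Answer: 8
NONE
68

Derivation:
v1: WRITE c=68  (c history now [(1, 68)])
v2: WRITE b=10  (b history now [(2, 10)])
v3: WRITE c=8  (c history now [(1, 68), (3, 8)])
READ c @v3: history=[(1, 68), (3, 8)] -> pick v3 -> 8
v4: WRITE c=26  (c history now [(1, 68), (3, 8), (4, 26)])
v5: WRITE b=44  (b history now [(2, 10), (5, 44)])
v6: WRITE c=47  (c history now [(1, 68), (3, 8), (4, 26), (6, 47)])
v7: WRITE b=35  (b history now [(2, 10), (5, 44), (7, 35)])
v8: WRITE b=27  (b history now [(2, 10), (5, 44), (7, 35), (8, 27)])
v9: WRITE c=48  (c history now [(1, 68), (3, 8), (4, 26), (6, 47), (9, 48)])
v10: WRITE c=65  (c history now [(1, 68), (3, 8), (4, 26), (6, 47), (9, 48), (10, 65)])
READ a @v10: history=[] -> no version <= 10 -> NONE
v11: WRITE c=47  (c history now [(1, 68), (3, 8), (4, 26), (6, 47), (9, 48), (10, 65), (11, 47)])
v12: WRITE b=10  (b history now [(2, 10), (5, 44), (7, 35), (8, 27), (12, 10)])
READ c @v2: history=[(1, 68), (3, 8), (4, 26), (6, 47), (9, 48), (10, 65), (11, 47)] -> pick v1 -> 68
v13: WRITE a=67  (a history now [(13, 67)])
v14: WRITE c=68  (c history now [(1, 68), (3, 8), (4, 26), (6, 47), (9, 48), (10, 65), (11, 47), (14, 68)])
v15: WRITE b=31  (b history now [(2, 10), (5, 44), (7, 35), (8, 27), (12, 10), (15, 31)])
v16: WRITE c=1  (c history now [(1, 68), (3, 8), (4, 26), (6, 47), (9, 48), (10, 65), (11, 47), (14, 68), (16, 1)])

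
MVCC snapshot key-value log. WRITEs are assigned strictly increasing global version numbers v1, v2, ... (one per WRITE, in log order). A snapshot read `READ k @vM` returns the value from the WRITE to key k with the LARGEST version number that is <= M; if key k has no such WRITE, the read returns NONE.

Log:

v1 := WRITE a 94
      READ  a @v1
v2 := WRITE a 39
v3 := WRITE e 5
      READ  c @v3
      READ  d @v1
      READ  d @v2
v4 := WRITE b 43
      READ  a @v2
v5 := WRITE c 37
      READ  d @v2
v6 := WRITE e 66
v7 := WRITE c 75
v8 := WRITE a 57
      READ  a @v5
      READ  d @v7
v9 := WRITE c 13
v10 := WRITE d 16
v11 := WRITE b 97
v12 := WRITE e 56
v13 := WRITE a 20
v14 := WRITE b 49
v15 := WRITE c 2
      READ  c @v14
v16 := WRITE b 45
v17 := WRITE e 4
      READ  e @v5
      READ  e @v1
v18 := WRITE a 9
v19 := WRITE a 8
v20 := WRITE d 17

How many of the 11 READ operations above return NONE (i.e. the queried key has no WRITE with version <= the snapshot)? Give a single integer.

Answer: 6

Derivation:
v1: WRITE a=94  (a history now [(1, 94)])
READ a @v1: history=[(1, 94)] -> pick v1 -> 94
v2: WRITE a=39  (a history now [(1, 94), (2, 39)])
v3: WRITE e=5  (e history now [(3, 5)])
READ c @v3: history=[] -> no version <= 3 -> NONE
READ d @v1: history=[] -> no version <= 1 -> NONE
READ d @v2: history=[] -> no version <= 2 -> NONE
v4: WRITE b=43  (b history now [(4, 43)])
READ a @v2: history=[(1, 94), (2, 39)] -> pick v2 -> 39
v5: WRITE c=37  (c history now [(5, 37)])
READ d @v2: history=[] -> no version <= 2 -> NONE
v6: WRITE e=66  (e history now [(3, 5), (6, 66)])
v7: WRITE c=75  (c history now [(5, 37), (7, 75)])
v8: WRITE a=57  (a history now [(1, 94), (2, 39), (8, 57)])
READ a @v5: history=[(1, 94), (2, 39), (8, 57)] -> pick v2 -> 39
READ d @v7: history=[] -> no version <= 7 -> NONE
v9: WRITE c=13  (c history now [(5, 37), (7, 75), (9, 13)])
v10: WRITE d=16  (d history now [(10, 16)])
v11: WRITE b=97  (b history now [(4, 43), (11, 97)])
v12: WRITE e=56  (e history now [(3, 5), (6, 66), (12, 56)])
v13: WRITE a=20  (a history now [(1, 94), (2, 39), (8, 57), (13, 20)])
v14: WRITE b=49  (b history now [(4, 43), (11, 97), (14, 49)])
v15: WRITE c=2  (c history now [(5, 37), (7, 75), (9, 13), (15, 2)])
READ c @v14: history=[(5, 37), (7, 75), (9, 13), (15, 2)] -> pick v9 -> 13
v16: WRITE b=45  (b history now [(4, 43), (11, 97), (14, 49), (16, 45)])
v17: WRITE e=4  (e history now [(3, 5), (6, 66), (12, 56), (17, 4)])
READ e @v5: history=[(3, 5), (6, 66), (12, 56), (17, 4)] -> pick v3 -> 5
READ e @v1: history=[(3, 5), (6, 66), (12, 56), (17, 4)] -> no version <= 1 -> NONE
v18: WRITE a=9  (a history now [(1, 94), (2, 39), (8, 57), (13, 20), (18, 9)])
v19: WRITE a=8  (a history now [(1, 94), (2, 39), (8, 57), (13, 20), (18, 9), (19, 8)])
v20: WRITE d=17  (d history now [(10, 16), (20, 17)])
Read results in order: ['94', 'NONE', 'NONE', 'NONE', '39', 'NONE', '39', 'NONE', '13', '5', 'NONE']
NONE count = 6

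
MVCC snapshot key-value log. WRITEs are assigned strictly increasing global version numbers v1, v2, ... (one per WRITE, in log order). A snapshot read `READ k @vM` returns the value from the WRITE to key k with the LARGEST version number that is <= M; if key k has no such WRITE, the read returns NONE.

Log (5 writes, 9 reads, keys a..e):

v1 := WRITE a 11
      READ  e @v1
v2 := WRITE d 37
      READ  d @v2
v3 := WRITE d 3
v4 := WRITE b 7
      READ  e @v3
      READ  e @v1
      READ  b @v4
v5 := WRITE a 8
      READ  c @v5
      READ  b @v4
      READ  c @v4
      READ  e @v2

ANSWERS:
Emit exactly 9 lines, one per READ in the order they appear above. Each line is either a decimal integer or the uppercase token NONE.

v1: WRITE a=11  (a history now [(1, 11)])
READ e @v1: history=[] -> no version <= 1 -> NONE
v2: WRITE d=37  (d history now [(2, 37)])
READ d @v2: history=[(2, 37)] -> pick v2 -> 37
v3: WRITE d=3  (d history now [(2, 37), (3, 3)])
v4: WRITE b=7  (b history now [(4, 7)])
READ e @v3: history=[] -> no version <= 3 -> NONE
READ e @v1: history=[] -> no version <= 1 -> NONE
READ b @v4: history=[(4, 7)] -> pick v4 -> 7
v5: WRITE a=8  (a history now [(1, 11), (5, 8)])
READ c @v5: history=[] -> no version <= 5 -> NONE
READ b @v4: history=[(4, 7)] -> pick v4 -> 7
READ c @v4: history=[] -> no version <= 4 -> NONE
READ e @v2: history=[] -> no version <= 2 -> NONE

Answer: NONE
37
NONE
NONE
7
NONE
7
NONE
NONE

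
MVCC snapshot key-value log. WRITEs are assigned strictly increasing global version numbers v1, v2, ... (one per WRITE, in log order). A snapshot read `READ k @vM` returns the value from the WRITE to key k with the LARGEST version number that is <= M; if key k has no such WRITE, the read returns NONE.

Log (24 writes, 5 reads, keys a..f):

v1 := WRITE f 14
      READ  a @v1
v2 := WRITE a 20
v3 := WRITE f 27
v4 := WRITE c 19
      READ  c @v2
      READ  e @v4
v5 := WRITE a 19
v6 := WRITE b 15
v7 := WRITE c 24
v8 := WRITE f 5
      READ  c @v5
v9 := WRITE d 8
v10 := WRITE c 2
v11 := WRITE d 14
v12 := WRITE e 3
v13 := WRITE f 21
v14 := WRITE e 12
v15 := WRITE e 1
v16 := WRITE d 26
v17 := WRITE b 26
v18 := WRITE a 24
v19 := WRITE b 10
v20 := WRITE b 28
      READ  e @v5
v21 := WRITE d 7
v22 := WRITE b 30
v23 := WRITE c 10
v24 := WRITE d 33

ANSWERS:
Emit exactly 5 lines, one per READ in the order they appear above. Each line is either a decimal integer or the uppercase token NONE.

Answer: NONE
NONE
NONE
19
NONE

Derivation:
v1: WRITE f=14  (f history now [(1, 14)])
READ a @v1: history=[] -> no version <= 1 -> NONE
v2: WRITE a=20  (a history now [(2, 20)])
v3: WRITE f=27  (f history now [(1, 14), (3, 27)])
v4: WRITE c=19  (c history now [(4, 19)])
READ c @v2: history=[(4, 19)] -> no version <= 2 -> NONE
READ e @v4: history=[] -> no version <= 4 -> NONE
v5: WRITE a=19  (a history now [(2, 20), (5, 19)])
v6: WRITE b=15  (b history now [(6, 15)])
v7: WRITE c=24  (c history now [(4, 19), (7, 24)])
v8: WRITE f=5  (f history now [(1, 14), (3, 27), (8, 5)])
READ c @v5: history=[(4, 19), (7, 24)] -> pick v4 -> 19
v9: WRITE d=8  (d history now [(9, 8)])
v10: WRITE c=2  (c history now [(4, 19), (7, 24), (10, 2)])
v11: WRITE d=14  (d history now [(9, 8), (11, 14)])
v12: WRITE e=3  (e history now [(12, 3)])
v13: WRITE f=21  (f history now [(1, 14), (3, 27), (8, 5), (13, 21)])
v14: WRITE e=12  (e history now [(12, 3), (14, 12)])
v15: WRITE e=1  (e history now [(12, 3), (14, 12), (15, 1)])
v16: WRITE d=26  (d history now [(9, 8), (11, 14), (16, 26)])
v17: WRITE b=26  (b history now [(6, 15), (17, 26)])
v18: WRITE a=24  (a history now [(2, 20), (5, 19), (18, 24)])
v19: WRITE b=10  (b history now [(6, 15), (17, 26), (19, 10)])
v20: WRITE b=28  (b history now [(6, 15), (17, 26), (19, 10), (20, 28)])
READ e @v5: history=[(12, 3), (14, 12), (15, 1)] -> no version <= 5 -> NONE
v21: WRITE d=7  (d history now [(9, 8), (11, 14), (16, 26), (21, 7)])
v22: WRITE b=30  (b history now [(6, 15), (17, 26), (19, 10), (20, 28), (22, 30)])
v23: WRITE c=10  (c history now [(4, 19), (7, 24), (10, 2), (23, 10)])
v24: WRITE d=33  (d history now [(9, 8), (11, 14), (16, 26), (21, 7), (24, 33)])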